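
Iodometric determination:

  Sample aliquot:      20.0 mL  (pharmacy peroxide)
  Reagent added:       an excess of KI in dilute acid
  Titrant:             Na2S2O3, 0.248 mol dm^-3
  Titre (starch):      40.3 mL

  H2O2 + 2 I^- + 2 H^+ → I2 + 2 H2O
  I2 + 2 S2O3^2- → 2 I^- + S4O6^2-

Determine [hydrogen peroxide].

n(S2O3^2-) = 0.0403 × 0.248 = 9.99 × 10^-3 mol
n(I2) = n(S2O3^2-)/2 = 5.00 × 10^-3 mol
n(H2O2) in the aliquot = 5.00 × 10^-3 mol (1:1 ratio)
[H2O2] = 5.00 × 10^-3 / 0.0200 = 0.250 mol/L

0.250 mol/L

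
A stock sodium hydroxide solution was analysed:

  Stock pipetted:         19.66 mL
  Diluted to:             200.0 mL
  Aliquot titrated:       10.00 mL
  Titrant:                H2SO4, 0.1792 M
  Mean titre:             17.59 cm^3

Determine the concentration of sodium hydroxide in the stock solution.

6.413 M

2 NaOH + H2SO4 → Na2SO4 + 2 H2O
n(H2SO4) = 0.01759 × 0.1792 = 3.152 × 10^-3 mol
From the 2:1 ratio, n(NaOH) in the aliquot = 2/1 × 3.152 × 10^-3 = 6.304 × 10^-3 mol
[NaOH]_dilute = 6.304 × 10^-3 / 0.01000 = 0.6304 mol/L
Dilution factor = 200.0 / 19.66 = 10.17
[NaOH]_stock = 0.6304 × 10.17 = 6.413 mol/L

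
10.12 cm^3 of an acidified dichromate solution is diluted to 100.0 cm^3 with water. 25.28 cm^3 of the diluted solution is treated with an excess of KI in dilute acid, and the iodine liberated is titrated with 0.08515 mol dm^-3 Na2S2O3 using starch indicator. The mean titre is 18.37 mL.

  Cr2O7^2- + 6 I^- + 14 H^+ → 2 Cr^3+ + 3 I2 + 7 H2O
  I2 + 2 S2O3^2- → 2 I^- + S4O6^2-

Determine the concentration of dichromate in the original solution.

0.1019 mol/L

n(S2O3^2-) = 0.01837 × 0.08515 = 1.564 × 10^-3 mol
n(I2) = n(S2O3^2-)/2 = 7.821 × 10^-4 mol
From the 1:3 ratio, n(Cr2O7^2-) in the aliquot = 1/3 × 7.821 × 10^-4 = 2.607 × 10^-4 mol
[Cr2O7^2-]_dilute = 2.607 × 10^-4 / 0.02528 = 0.01031 mol/L
[Cr2O7^2-]_original = 0.01031 × 100.0/10.12 = 0.1019 mol/L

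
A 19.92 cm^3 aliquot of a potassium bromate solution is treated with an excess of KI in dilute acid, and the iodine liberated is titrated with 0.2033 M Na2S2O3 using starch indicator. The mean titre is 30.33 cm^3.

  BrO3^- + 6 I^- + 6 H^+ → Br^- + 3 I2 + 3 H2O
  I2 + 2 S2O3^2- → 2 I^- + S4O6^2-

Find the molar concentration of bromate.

0.05159 M

n(S2O3^2-) = 0.03033 × 0.2033 = 6.166 × 10^-3 mol
n(I2) = n(S2O3^2-)/2 = 3.083 × 10^-3 mol
From the 1:3 ratio, n(BrO3^-) in the aliquot = 1/3 × 3.083 × 10^-3 = 1.028 × 10^-3 mol
[BrO3^-] = 1.028 × 10^-3 / 0.01992 = 0.05159 mol/L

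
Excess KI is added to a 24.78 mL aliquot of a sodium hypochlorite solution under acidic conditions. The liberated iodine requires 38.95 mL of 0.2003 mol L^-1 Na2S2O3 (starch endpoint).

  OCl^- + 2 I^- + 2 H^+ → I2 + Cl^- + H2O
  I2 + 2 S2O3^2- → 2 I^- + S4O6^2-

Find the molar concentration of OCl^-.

0.1574 mol/L

n(S2O3^2-) = 0.03895 × 0.2003 = 7.802 × 10^-3 mol
n(I2) = n(S2O3^2-)/2 = 3.901 × 10^-3 mol
n(OCl^-) in the aliquot = 3.901 × 10^-3 mol (1:1 ratio)
[OCl^-] = 3.901 × 10^-3 / 0.02478 = 0.1574 mol/L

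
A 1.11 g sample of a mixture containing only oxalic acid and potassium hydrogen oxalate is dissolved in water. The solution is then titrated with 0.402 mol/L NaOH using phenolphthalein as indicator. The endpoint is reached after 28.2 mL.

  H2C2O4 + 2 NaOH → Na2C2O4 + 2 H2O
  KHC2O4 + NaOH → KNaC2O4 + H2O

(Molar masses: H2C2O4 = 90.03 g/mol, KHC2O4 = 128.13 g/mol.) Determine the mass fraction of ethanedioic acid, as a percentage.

n(NaOH) = 0.0282 × 0.402 = 0.0113 mol
Let x = n(H2C2O4), y = n(KHC2O4).
Titrant: 2x + 1y = 0.0113;  mass: 90.03x + 128.13y = 1.11
Solving, x = 2.06 × 10^-3 mol, y = 7.22 × 10^-3 mol
mass of H2C2O4 = 2.06 × 10^-3 × 90.03 = 0.186 g
% H2C2O4 = 0.186 / 1.11 × 100 = 16.7 %

16.7 %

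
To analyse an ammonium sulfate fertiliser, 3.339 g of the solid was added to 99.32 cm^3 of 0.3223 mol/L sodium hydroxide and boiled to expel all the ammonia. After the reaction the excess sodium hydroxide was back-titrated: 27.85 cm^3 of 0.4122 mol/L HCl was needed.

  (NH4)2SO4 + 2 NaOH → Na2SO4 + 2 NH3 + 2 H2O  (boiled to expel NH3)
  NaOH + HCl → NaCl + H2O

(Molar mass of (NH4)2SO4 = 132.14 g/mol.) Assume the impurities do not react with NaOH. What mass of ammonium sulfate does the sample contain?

n(NaOH) added = 0.09932 × 0.3223 = 0.03201 mol
n(HCl) used in back-titration = 0.02785 × 0.4122 = 0.01148 mol
n(NaOH) left over = 0.01148 mol (1:1 ratio)
n(NaOH) consumed by analyte = 0.03201 − 0.01148 = 0.02053 mol
From the 1:2 ratio, n((NH4)2SO4) = 1/2 × 0.02053 = 0.01027 mol
mass of (NH4)2SO4 = 0.01027 × 132.14 = 1.356 g

1.356 g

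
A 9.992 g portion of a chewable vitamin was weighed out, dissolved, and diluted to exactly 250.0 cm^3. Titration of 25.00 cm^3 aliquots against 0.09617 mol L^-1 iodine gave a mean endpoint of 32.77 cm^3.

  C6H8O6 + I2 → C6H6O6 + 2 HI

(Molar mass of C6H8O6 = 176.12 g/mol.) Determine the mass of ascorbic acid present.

n(I2) per titration = 0.03277 × 0.09617 = 3.151 × 10^-3 mol
n(C6H8O6) in each aliquot = 3.151 × 10^-3 mol (1:1 ratio)
n(C6H8O6) in the whole flask = 3.151 × 10^-3 × 250.0/25.00 = 0.03151 mol
mass of C6H8O6 = 0.03151 × 176.12 = 5.550 g

5.550 g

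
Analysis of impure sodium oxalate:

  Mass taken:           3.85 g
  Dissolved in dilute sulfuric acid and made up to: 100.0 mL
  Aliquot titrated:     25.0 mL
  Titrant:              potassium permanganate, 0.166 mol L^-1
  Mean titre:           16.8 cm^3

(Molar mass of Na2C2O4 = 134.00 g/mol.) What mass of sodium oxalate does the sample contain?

3.74 g

2 MnO4^- + 5 C2O4^2- + 16 H^+ → 2 Mn^2+ + 10 CO2 + 8 H2O
n(KMnO4) per titration = 0.0168 × 0.166 = 2.79 × 10^-3 mol
From the 5:2 ratio, n(Na2C2O4) in each aliquot = 5/2 × 2.79 × 10^-3 = 6.97 × 10^-3 mol
n(Na2C2O4) in the whole flask = 6.97 × 10^-3 × 100.0/25.0 = 0.0279 mol
mass of Na2C2O4 = 0.0279 × 134.00 = 3.74 g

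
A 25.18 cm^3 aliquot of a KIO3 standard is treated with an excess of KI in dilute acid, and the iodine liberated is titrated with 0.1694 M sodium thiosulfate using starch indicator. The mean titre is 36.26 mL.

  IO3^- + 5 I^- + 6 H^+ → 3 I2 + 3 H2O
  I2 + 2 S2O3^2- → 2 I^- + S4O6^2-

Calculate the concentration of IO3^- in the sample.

n(S2O3^2-) = 0.03626 × 0.1694 = 6.142 × 10^-3 mol
n(I2) = n(S2O3^2-)/2 = 3.071 × 10^-3 mol
From the 1:3 ratio, n(IO3^-) in the aliquot = 1/3 × 3.071 × 10^-3 = 1.024 × 10^-3 mol
[IO3^-] = 1.024 × 10^-3 / 0.02518 = 0.04066 mol/L

0.04066 M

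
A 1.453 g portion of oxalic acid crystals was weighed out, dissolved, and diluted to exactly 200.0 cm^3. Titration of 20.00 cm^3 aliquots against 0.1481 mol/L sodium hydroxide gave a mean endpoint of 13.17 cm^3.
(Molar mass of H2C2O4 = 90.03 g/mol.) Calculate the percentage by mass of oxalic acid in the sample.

H2C2O4 + 2 NaOH → Na2C2O4 + 2 H2O
n(NaOH) per titration = 0.01317 × 0.1481 = 1.950 × 10^-3 mol
From the 1:2 ratio, n(H2C2O4) in each aliquot = 1/2 × 1.950 × 10^-3 = 9.752 × 10^-4 mol
n(H2C2O4) in the whole flask = 9.752 × 10^-4 × 200.0/20.00 = 9.752 × 10^-3 mol
mass of H2C2O4 = 9.752 × 10^-3 × 90.03 = 0.8780 g
% H2C2O4 = 0.8780 / 1.453 × 100 = 60.43 %

60.43 %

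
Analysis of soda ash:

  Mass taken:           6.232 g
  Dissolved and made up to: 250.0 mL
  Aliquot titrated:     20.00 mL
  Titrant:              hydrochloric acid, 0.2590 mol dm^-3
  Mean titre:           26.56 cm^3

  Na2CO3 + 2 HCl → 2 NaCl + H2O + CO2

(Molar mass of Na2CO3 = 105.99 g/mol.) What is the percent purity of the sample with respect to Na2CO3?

73.12 %

n(HCl) per titration = 0.02656 × 0.2590 = 6.879 × 10^-3 mol
From the 1:2 ratio, n(Na2CO3) in each aliquot = 1/2 × 6.879 × 10^-3 = 3.440 × 10^-3 mol
n(Na2CO3) in the whole flask = 3.440 × 10^-3 × 250.0/20.00 = 0.04299 mol
mass of Na2CO3 = 0.04299 × 105.99 = 4.557 g
% Na2CO3 = 4.557 / 6.232 × 100 = 73.12 %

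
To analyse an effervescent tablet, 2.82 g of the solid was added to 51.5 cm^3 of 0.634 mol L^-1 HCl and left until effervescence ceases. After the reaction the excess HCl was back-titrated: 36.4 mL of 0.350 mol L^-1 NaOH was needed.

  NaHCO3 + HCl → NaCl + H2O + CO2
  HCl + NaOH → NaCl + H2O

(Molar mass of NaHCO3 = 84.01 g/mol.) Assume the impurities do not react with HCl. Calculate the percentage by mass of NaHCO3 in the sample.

59.3 %

n(HCl) added = 0.0515 × 0.634 = 0.0327 mol
n(NaOH) used in back-titration = 0.0364 × 0.350 = 0.0127 mol
n(HCl) left over = 0.0127 mol (1:1 ratio)
n(HCl) consumed by analyte = 0.0327 − 0.0127 = 0.0199 mol
n(NaHCO3) = 0.0199 mol (1:1 ratio)
mass of NaHCO3 = 0.0199 × 84.01 = 1.67 g
% NaHCO3 = 1.67 / 2.82 × 100 = 59.3 %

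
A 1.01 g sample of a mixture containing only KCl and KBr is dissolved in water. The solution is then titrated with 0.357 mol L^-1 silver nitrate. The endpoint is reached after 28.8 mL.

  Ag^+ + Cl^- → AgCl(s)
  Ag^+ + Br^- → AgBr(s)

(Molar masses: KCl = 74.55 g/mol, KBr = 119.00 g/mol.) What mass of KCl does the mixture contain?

n(AgNO3) = 0.0288 × 0.357 = 0.0103 mol
Let x = n(KCl), y = n(KBr).
Titrant: 1x + 1y = 0.0103;  mass: 74.55x + 119.00y = 1.01
Solving, x = 4.80 × 10^-3 mol, y = 5.48 × 10^-3 mol
mass of KCl = 4.80 × 10^-3 × 74.55 = 0.358 g

0.358 g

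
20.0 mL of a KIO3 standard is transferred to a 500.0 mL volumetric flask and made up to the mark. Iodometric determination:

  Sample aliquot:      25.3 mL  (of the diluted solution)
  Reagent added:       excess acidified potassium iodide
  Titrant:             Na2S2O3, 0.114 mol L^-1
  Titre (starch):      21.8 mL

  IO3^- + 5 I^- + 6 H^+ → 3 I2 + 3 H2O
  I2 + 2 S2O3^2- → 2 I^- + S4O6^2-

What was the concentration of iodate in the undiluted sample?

n(S2O3^2-) = 0.0218 × 0.114 = 2.49 × 10^-3 mol
n(I2) = n(S2O3^2-)/2 = 1.24 × 10^-3 mol
From the 1:3 ratio, n(IO3^-) in the aliquot = 1/3 × 1.24 × 10^-3 = 4.14 × 10^-4 mol
[IO3^-]_dilute = 4.14 × 10^-4 / 0.0253 = 0.0164 mol/L
[IO3^-]_original = 0.0164 × 500.0/20.0 = 0.409 mol/L

0.409 mol/L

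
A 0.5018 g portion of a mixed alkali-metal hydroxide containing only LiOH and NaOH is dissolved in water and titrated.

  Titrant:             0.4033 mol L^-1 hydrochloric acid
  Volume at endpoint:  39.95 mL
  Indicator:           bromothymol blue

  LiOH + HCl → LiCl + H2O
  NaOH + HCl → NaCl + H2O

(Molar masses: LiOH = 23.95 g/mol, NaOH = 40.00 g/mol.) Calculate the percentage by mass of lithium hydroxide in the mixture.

42.43 %

n(HCl) = 0.03995 × 0.4033 = 0.01611 mol
Let x = n(LiOH), y = n(NaOH).
Titrant: 1x + 1y = 0.01611;  mass: 23.95x + 40.00y = 0.5018
Solving, x = 8.889 × 10^-3 mol, y = 7.223 × 10^-3 mol
mass of LiOH = 8.889 × 10^-3 × 23.95 = 0.2129 g
% LiOH = 0.2129 / 0.5018 × 100 = 42.43 %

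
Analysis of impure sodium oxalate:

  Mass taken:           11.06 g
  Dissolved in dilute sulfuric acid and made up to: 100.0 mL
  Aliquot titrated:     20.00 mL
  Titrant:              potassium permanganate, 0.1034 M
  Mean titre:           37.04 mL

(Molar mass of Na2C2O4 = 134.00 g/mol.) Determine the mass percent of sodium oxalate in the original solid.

2 MnO4^- + 5 C2O4^2- + 16 H^+ → 2 Mn^2+ + 10 CO2 + 8 H2O
n(KMnO4) per titration = 0.03704 × 0.1034 = 3.830 × 10^-3 mol
From the 5:2 ratio, n(Na2C2O4) in each aliquot = 5/2 × 3.830 × 10^-3 = 9.575 × 10^-3 mol
n(Na2C2O4) in the whole flask = 9.575 × 10^-3 × 100.0/20.00 = 0.04787 mol
mass of Na2C2O4 = 0.04787 × 134.00 = 6.415 g
% Na2C2O4 = 6.415 / 11.06 × 100 = 58.00 %

58.00 %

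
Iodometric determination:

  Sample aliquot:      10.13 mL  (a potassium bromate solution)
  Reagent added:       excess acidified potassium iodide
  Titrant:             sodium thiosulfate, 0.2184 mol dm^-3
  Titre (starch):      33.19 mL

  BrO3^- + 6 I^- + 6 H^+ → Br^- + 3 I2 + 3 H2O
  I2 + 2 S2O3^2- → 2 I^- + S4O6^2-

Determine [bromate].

n(S2O3^2-) = 0.03319 × 0.2184 = 7.249 × 10^-3 mol
n(I2) = n(S2O3^2-)/2 = 3.624 × 10^-3 mol
From the 1:3 ratio, n(BrO3^-) in the aliquot = 1/3 × 3.624 × 10^-3 = 1.208 × 10^-3 mol
[BrO3^-] = 1.208 × 10^-3 / 0.01013 = 0.1193 mol/L

0.1193 mol/L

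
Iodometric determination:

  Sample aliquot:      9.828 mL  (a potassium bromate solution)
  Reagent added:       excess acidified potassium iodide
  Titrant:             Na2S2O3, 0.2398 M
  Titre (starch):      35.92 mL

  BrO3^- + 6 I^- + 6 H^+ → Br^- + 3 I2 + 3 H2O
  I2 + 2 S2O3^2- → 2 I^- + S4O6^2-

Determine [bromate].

n(S2O3^2-) = 0.03592 × 0.2398 = 8.614 × 10^-3 mol
n(I2) = n(S2O3^2-)/2 = 4.307 × 10^-3 mol
From the 1:3 ratio, n(BrO3^-) in the aliquot = 1/3 × 4.307 × 10^-3 = 1.436 × 10^-3 mol
[BrO3^-] = 1.436 × 10^-3 / 0.009828 = 0.1461 mol/L

0.1461 M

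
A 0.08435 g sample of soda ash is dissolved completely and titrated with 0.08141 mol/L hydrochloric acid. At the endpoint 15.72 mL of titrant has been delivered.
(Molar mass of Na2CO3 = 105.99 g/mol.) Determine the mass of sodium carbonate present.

0.06782 g

Na2CO3 + 2 HCl → 2 NaCl + H2O + CO2
n(HCl) = 0.01572 L × 0.08141 mol/L = 1.280 × 10^-3 mol
From the 1:2 ratio, n(Na2CO3) = 1/2 × 1.280 × 10^-3 = 6.399 × 10^-4 mol
mass of Na2CO3 = 6.399 × 10^-4 × 105.99 g/mol = 0.06782 g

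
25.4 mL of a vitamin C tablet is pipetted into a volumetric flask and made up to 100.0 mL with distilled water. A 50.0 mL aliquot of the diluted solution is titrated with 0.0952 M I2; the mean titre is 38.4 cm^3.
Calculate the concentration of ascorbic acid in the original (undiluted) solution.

C6H8O6 + I2 → C6H6O6 + 2 HI
n(I2) = 0.0384 × 0.0952 = 3.66 × 10^-3 mol
n(C6H8O6) in the aliquot = 3.66 × 10^-3 mol (1:1 ratio)
[C6H8O6]_dilute = 3.66 × 10^-3 / 0.0500 = 0.0731 mol/L
Dilution factor = 100.0 / 25.4 = 3.937
[C6H8O6]_stock = 0.0731 × 3.937 = 0.288 mol/L

0.288 M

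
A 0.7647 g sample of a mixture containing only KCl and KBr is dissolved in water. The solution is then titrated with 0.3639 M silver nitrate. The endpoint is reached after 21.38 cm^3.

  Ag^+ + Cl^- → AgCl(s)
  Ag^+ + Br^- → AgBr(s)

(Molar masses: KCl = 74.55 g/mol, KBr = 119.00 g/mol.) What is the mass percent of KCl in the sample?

35.34 %

n(AgNO3) = 0.02138 × 0.3639 = 7.780 × 10^-3 mol
Let x = n(KCl), y = n(KBr).
Titrant: 1x + 1y = 7.780 × 10^-3;  mass: 74.55x + 119.00y = 0.7647
Solving, x = 3.625 × 10^-3 mol, y = 4.155 × 10^-3 mol
mass of KCl = 3.625 × 10^-3 × 74.55 = 0.2703 g
% KCl = 0.2703 / 0.7647 × 100 = 35.34 %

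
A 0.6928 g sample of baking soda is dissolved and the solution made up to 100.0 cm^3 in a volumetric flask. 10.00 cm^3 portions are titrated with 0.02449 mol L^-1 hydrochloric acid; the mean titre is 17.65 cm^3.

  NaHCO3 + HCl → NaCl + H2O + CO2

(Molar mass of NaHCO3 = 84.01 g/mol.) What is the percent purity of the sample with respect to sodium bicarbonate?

n(HCl) per titration = 0.01765 × 0.02449 = 4.322 × 10^-4 mol
n(NaHCO3) in each aliquot = 4.322 × 10^-4 mol (1:1 ratio)
n(NaHCO3) in the whole flask = 4.322 × 10^-4 × 100.0/10.00 = 4.322 × 10^-3 mol
mass of NaHCO3 = 4.322 × 10^-3 × 84.01 = 0.3631 g
% NaHCO3 = 0.3631 / 0.6928 × 100 = 52.42 %

52.42 %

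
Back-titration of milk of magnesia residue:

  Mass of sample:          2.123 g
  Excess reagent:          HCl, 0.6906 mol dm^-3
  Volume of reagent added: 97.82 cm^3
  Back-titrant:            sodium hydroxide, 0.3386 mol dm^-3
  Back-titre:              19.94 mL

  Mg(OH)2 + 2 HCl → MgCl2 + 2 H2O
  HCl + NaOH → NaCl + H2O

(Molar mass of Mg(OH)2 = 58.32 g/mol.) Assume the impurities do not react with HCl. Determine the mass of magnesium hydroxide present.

1.773 g

n(HCl) added = 0.09782 × 0.6906 = 0.06755 mol
n(NaOH) used in back-titration = 0.01994 × 0.3386 = 6.752 × 10^-3 mol
n(HCl) left over = 6.752 × 10^-3 mol (1:1 ratio)
n(HCl) consumed by analyte = 0.06755 − 6.752 × 10^-3 = 0.06080 mol
From the 1:2 ratio, n(Mg(OH)2) = 1/2 × 0.06080 = 0.03040 mol
mass of Mg(OH)2 = 0.03040 × 58.32 = 1.773 g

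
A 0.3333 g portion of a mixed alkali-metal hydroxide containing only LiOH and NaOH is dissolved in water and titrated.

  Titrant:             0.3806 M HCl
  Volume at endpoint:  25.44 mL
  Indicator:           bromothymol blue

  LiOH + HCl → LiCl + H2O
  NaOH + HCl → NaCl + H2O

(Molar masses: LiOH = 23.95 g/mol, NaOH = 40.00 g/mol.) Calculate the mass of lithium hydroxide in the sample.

0.08058 g

n(HCl) = 0.02544 × 0.3806 = 9.682 × 10^-3 mol
Let x = n(LiOH), y = n(NaOH).
Titrant: 1x + 1y = 9.682 × 10^-3;  mass: 23.95x + 40.00y = 0.3333
Solving, x = 3.364 × 10^-3 mol, y = 6.318 × 10^-3 mol
mass of LiOH = 3.364 × 10^-3 × 23.95 = 0.08058 g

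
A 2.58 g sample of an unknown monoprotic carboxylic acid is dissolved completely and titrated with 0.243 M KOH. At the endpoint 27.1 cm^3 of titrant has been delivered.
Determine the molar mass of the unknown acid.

392 g/mol

n(KOH) = 0.0271 L × 0.243 mol/L = 6.59 × 10^-3 mol
n(HA) = 6.59 × 10^-3 mol (1:1 ratio)
M = m / n = 2.58 g / 6.59 × 10^-3 mol = 392 g/mol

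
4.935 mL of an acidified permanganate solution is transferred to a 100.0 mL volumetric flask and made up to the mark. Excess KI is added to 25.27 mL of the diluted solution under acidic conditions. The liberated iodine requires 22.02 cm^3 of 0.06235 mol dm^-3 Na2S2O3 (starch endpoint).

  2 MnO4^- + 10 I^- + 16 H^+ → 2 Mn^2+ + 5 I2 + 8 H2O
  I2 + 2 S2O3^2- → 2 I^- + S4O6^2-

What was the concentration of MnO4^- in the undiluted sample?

n(S2O3^2-) = 0.02202 × 0.06235 = 1.373 × 10^-3 mol
n(I2) = n(S2O3^2-)/2 = 6.865 × 10^-4 mol
From the 2:5 ratio, n(MnO4^-) in the aliquot = 2/5 × 6.865 × 10^-4 = 2.746 × 10^-4 mol
[MnO4^-]_dilute = 2.746 × 10^-4 / 0.02527 = 0.01087 mol/L
[MnO4^-]_original = 0.01087 × 100.0/4.935 = 0.2202 mol/L

0.2202 mol/L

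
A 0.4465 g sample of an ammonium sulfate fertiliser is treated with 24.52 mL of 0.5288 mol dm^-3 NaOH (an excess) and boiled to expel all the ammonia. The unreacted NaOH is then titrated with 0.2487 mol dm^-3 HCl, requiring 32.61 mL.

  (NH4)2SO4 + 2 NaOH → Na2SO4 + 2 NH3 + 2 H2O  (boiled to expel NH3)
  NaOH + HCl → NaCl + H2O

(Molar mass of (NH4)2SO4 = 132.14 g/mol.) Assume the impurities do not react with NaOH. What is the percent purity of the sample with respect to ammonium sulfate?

71.86 %

n(NaOH) added = 0.02452 × 0.5288 = 0.01297 mol
n(HCl) used in back-titration = 0.03261 × 0.2487 = 8.110 × 10^-3 mol
n(NaOH) left over = 8.110 × 10^-3 mol (1:1 ratio)
n(NaOH) consumed by analyte = 0.01297 − 8.110 × 10^-3 = 4.856 × 10^-3 mol
From the 1:2 ratio, n((NH4)2SO4) = 1/2 × 4.856 × 10^-3 = 2.428 × 10^-3 mol
mass of (NH4)2SO4 = 2.428 × 10^-3 × 132.14 = 0.3208 g
% (NH4)2SO4 = 0.3208 / 0.4465 × 100 = 71.86 %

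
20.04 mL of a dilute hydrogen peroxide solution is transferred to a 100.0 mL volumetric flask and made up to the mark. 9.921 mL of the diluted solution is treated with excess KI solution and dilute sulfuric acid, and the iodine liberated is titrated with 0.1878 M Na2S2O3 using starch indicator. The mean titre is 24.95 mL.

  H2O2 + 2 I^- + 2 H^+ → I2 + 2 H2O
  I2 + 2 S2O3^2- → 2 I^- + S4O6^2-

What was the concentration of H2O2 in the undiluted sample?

1.178 M

n(S2O3^2-) = 0.02495 × 0.1878 = 4.686 × 10^-3 mol
n(I2) = n(S2O3^2-)/2 = 2.343 × 10^-3 mol
n(H2O2) in the aliquot = 2.343 × 10^-3 mol (1:1 ratio)
[H2O2]_dilute = 2.343 × 10^-3 / 0.009921 = 0.2361 mol/L
[H2O2]_original = 0.2361 × 100.0/20.04 = 1.178 mol/L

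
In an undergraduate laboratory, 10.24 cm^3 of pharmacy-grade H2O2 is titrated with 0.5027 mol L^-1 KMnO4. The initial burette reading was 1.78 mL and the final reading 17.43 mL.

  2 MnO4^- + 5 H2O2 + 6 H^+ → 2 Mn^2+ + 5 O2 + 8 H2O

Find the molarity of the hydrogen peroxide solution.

n(KMnO4) = 0.01565 L × 0.5027 mol/L = 7.867 × 10^-3 mol
From the 5:2 mole ratio, n(H2O2) = 5/2 × 7.867 × 10^-3 = 0.01967 mol
[H2O2] = 0.01967 mol / 0.01024 L = 1.921 mol/L

1.921 mol/L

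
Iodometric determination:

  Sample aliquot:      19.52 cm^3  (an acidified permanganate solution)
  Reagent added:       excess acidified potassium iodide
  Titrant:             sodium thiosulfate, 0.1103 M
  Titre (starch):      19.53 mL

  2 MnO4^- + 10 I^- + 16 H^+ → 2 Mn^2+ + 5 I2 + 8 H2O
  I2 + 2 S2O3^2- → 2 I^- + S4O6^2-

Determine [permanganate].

n(S2O3^2-) = 0.01953 × 0.1103 = 2.154 × 10^-3 mol
n(I2) = n(S2O3^2-)/2 = 1.077 × 10^-3 mol
From the 2:5 ratio, n(MnO4^-) in the aliquot = 2/5 × 1.077 × 10^-3 = 4.308 × 10^-4 mol
[MnO4^-] = 4.308 × 10^-4 / 0.01952 = 0.02207 mol/L

0.02207 M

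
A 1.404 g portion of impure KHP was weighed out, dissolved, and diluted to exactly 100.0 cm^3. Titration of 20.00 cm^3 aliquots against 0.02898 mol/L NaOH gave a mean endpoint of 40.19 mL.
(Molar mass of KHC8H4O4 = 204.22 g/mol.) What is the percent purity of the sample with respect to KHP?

KHC8H4O4 + NaOH → KNaC8H4O4 + H2O
n(NaOH) per titration = 0.04019 × 0.02898 = 1.165 × 10^-3 mol
n(KHC8H4O4) in each aliquot = 1.165 × 10^-3 mol (1:1 ratio)
n(KHC8H4O4) in the whole flask = 1.165 × 10^-3 × 100.0/20.00 = 5.824 × 10^-3 mol
mass of KHC8H4O4 = 5.824 × 10^-3 × 204.22 = 1.189 g
% KHC8H4O4 = 1.189 / 1.404 × 100 = 84.71 %

84.71 %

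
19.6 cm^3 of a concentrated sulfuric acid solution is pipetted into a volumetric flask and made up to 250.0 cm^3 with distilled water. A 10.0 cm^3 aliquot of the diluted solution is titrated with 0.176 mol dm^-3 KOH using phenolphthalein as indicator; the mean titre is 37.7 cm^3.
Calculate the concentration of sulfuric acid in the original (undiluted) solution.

H2SO4 + 2 KOH → K2SO4 + 2 H2O
n(KOH) = 0.0377 × 0.176 = 6.64 × 10^-3 mol
From the 1:2 ratio, n(H2SO4) in the aliquot = 1/2 × 6.64 × 10^-3 = 3.32 × 10^-3 mol
[H2SO4]_dilute = 3.32 × 10^-3 / 0.0100 = 0.332 mol/L
Dilution factor = 250.0 / 19.6 = 12.76
[H2SO4]_stock = 0.332 × 12.76 = 4.23 mol/L

4.23 mol/L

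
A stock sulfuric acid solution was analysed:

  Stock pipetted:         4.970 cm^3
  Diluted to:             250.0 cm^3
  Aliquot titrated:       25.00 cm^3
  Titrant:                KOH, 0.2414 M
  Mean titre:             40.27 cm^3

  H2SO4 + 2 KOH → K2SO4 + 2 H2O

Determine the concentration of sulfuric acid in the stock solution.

n(KOH) = 0.04027 × 0.2414 = 9.721 × 10^-3 mol
From the 1:2 ratio, n(H2SO4) in the aliquot = 1/2 × 9.721 × 10^-3 = 4.861 × 10^-3 mol
[H2SO4]_dilute = 4.861 × 10^-3 / 0.02500 = 0.1944 mol/L
Dilution factor = 250.0 / 4.970 = 50.30
[H2SO4]_stock = 0.1944 × 50.30 = 9.780 mol/L

9.780 M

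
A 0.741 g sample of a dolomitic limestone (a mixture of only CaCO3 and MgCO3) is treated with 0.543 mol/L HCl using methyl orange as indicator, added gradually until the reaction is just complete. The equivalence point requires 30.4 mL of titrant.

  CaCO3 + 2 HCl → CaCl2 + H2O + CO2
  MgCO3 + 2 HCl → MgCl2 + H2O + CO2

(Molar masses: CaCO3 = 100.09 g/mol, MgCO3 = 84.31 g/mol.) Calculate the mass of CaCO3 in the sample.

n(HCl) = 0.0304 × 0.543 = 0.0165 mol
Let x = n(CaCO3), y = n(MgCO3).
Titrant: 2x + 2y = 0.0165;  mass: 100.09x + 84.31y = 0.741
Solving, x = 2.86 × 10^-3 mol, y = 5.39 × 10^-3 mol
mass of CaCO3 = 2.86 × 10^-3 × 100.09 = 0.286 g

0.286 g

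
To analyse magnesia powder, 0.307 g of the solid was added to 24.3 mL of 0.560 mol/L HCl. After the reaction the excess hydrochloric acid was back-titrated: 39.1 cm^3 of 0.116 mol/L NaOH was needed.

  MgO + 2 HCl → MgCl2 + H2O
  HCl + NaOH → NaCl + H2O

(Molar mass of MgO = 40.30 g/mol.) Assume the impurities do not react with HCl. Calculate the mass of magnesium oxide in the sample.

0.183 g

n(HCl) added = 0.0243 × 0.560 = 0.0136 mol
n(NaOH) used in back-titration = 0.0391 × 0.116 = 4.54 × 10^-3 mol
n(HCl) left over = 4.54 × 10^-3 mol (1:1 ratio)
n(HCl) consumed by analyte = 0.0136 − 4.54 × 10^-3 = 9.07 × 10^-3 mol
From the 1:2 ratio, n(MgO) = 1/2 × 9.07 × 10^-3 = 4.54 × 10^-3 mol
mass of MgO = 4.54 × 10^-3 × 40.30 = 0.183 g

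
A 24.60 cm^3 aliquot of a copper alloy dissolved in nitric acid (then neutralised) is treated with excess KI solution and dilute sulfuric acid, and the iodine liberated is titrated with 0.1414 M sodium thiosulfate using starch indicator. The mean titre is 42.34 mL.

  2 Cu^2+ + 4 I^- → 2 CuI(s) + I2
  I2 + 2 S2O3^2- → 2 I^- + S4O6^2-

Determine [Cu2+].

0.2434 M

n(S2O3^2-) = 0.04234 × 0.1414 = 5.987 × 10^-3 mol
n(I2) = n(S2O3^2-)/2 = 2.993 × 10^-3 mol
From the 2:1 ratio, n(Cu2+) in the aliquot = 2/1 × 2.993 × 10^-3 = 5.987 × 10^-3 mol
[Cu2+] = 5.987 × 10^-3 / 0.02460 = 0.2434 mol/L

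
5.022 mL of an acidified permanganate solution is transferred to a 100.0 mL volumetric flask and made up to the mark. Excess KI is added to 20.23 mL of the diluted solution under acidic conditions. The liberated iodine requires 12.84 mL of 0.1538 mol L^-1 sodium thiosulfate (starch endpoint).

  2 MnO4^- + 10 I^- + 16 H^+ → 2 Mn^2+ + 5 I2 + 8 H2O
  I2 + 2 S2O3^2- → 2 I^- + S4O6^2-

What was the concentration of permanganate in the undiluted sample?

n(S2O3^2-) = 0.01284 × 0.1538 = 1.975 × 10^-3 mol
n(I2) = n(S2O3^2-)/2 = 9.874 × 10^-4 mol
From the 2:5 ratio, n(MnO4^-) in the aliquot = 2/5 × 9.874 × 10^-4 = 3.950 × 10^-4 mol
[MnO4^-]_dilute = 3.950 × 10^-4 / 0.02023 = 0.01952 mol/L
[MnO4^-]_original = 0.01952 × 100.0/5.022 = 0.3888 mol/L

0.3888 mol/L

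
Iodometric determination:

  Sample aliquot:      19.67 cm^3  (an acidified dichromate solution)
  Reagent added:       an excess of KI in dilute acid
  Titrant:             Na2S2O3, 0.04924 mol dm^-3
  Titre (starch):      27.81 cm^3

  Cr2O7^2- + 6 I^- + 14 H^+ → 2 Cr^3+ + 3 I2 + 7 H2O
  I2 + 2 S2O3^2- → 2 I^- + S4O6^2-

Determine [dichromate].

n(S2O3^2-) = 0.02781 × 0.04924 = 1.369 × 10^-3 mol
n(I2) = n(S2O3^2-)/2 = 6.847 × 10^-4 mol
From the 1:3 ratio, n(Cr2O7^2-) in the aliquot = 1/3 × 6.847 × 10^-4 = 2.282 × 10^-4 mol
[Cr2O7^2-] = 2.282 × 10^-4 / 0.01967 = 0.01160 mol/L

0.01160 mol/L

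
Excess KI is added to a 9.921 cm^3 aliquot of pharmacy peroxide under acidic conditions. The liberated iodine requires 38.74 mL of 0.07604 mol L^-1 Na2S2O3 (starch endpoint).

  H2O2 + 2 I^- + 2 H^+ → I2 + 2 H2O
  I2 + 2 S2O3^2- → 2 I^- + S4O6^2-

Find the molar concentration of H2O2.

n(S2O3^2-) = 0.03874 × 0.07604 = 2.946 × 10^-3 mol
n(I2) = n(S2O3^2-)/2 = 1.473 × 10^-3 mol
n(H2O2) in the aliquot = 1.473 × 10^-3 mol (1:1 ratio)
[H2O2] = 1.473 × 10^-3 / 0.009921 = 0.1485 mol/L

0.1485 mol/L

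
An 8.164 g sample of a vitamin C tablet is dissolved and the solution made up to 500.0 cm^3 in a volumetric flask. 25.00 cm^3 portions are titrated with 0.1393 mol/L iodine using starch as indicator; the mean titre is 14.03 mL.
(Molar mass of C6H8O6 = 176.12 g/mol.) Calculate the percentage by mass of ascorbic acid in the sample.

84.32 %

C6H8O6 + I2 → C6H6O6 + 2 HI
n(I2) per titration = 0.01403 × 0.1393 = 1.954 × 10^-3 mol
n(C6H8O6) in each aliquot = 1.954 × 10^-3 mol (1:1 ratio)
n(C6H8O6) in the whole flask = 1.954 × 10^-3 × 500.0/25.00 = 0.03909 mol
mass of C6H8O6 = 0.03909 × 176.12 = 6.884 g
% C6H8O6 = 6.884 / 8.164 × 100 = 84.32 %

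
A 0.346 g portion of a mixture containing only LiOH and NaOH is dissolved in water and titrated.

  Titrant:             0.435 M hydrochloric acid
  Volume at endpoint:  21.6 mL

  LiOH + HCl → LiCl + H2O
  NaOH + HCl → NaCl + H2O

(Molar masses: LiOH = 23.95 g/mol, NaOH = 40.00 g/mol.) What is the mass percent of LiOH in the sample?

12.9 %

n(HCl) = 0.0216 × 0.435 = 9.40 × 10^-3 mol
Let x = n(LiOH), y = n(NaOH).
Titrant: 1x + 1y = 9.40 × 10^-3;  mass: 23.95x + 40.00y = 0.346
Solving, x = 1.86 × 10^-3 mol, y = 7.54 × 10^-3 mol
mass of LiOH = 1.86 × 10^-3 × 23.95 = 0.0445 g
% LiOH = 0.0445 / 0.346 × 100 = 12.9 %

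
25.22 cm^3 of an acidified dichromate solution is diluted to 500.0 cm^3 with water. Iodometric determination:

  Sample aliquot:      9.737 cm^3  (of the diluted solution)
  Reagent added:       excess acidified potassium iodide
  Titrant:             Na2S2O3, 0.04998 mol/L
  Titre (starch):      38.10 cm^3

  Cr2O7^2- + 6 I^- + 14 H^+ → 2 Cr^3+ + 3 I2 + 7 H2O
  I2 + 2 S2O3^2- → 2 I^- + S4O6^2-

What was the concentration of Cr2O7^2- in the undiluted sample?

n(S2O3^2-) = 0.03810 × 0.04998 = 1.904 × 10^-3 mol
n(I2) = n(S2O3^2-)/2 = 9.521 × 10^-4 mol
From the 1:3 ratio, n(Cr2O7^2-) in the aliquot = 1/3 × 9.521 × 10^-4 = 3.174 × 10^-4 mol
[Cr2O7^2-]_dilute = 3.174 × 10^-4 / 0.009737 = 0.03259 mol/L
[Cr2O7^2-]_original = 0.03259 × 500.0/25.22 = 0.6462 mol/L

0.6462 mol/L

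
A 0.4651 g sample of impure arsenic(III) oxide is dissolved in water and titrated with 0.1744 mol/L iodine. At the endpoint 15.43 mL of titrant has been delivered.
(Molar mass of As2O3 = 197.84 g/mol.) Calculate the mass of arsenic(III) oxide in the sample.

As2O3 + 2 I2 + 2 H2O → As2O5 + 4 HI
n(I2) = 0.01543 L × 0.1744 mol/L = 2.691 × 10^-3 mol
From the 1:2 ratio, n(As2O3) = 1/2 × 2.691 × 10^-3 = 1.345 × 10^-3 mol
mass of As2O3 = 1.345 × 10^-3 × 197.84 g/mol = 0.2662 g

0.2662 g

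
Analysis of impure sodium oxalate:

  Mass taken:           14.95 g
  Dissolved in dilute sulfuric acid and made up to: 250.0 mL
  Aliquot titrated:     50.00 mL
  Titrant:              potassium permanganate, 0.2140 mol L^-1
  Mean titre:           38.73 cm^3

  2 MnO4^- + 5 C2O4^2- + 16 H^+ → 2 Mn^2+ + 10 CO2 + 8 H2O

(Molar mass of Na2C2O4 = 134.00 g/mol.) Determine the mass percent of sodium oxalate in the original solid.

92.86 %

n(KMnO4) per titration = 0.03873 × 0.2140 = 8.288 × 10^-3 mol
From the 5:2 ratio, n(Na2C2O4) in each aliquot = 5/2 × 8.288 × 10^-3 = 0.02072 mol
n(Na2C2O4) in the whole flask = 0.02072 × 250.0/50.00 = 0.1036 mol
mass of Na2C2O4 = 0.1036 × 134.00 = 13.88 g
% Na2C2O4 = 13.88 / 14.95 × 100 = 92.86 %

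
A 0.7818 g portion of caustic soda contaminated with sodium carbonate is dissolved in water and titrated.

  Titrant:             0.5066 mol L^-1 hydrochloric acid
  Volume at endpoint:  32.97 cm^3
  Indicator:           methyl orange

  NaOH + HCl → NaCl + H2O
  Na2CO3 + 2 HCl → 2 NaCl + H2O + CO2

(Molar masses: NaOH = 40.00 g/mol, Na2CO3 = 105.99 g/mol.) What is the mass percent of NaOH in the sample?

40.69 %

n(HCl) = 0.03297 × 0.5066 = 0.01670 mol
Let x = n(NaOH), y = n(Na2CO3).
Titrant: 1x + 2y = 0.01670;  mass: 40.00x + 105.99y = 0.7818
Solving, x = 7.953 × 10^-3 mol, y = 4.375 × 10^-3 mol
mass of NaOH = 7.953 × 10^-3 × 40.00 = 0.3181 g
% NaOH = 0.3181 / 0.7818 × 100 = 40.69 %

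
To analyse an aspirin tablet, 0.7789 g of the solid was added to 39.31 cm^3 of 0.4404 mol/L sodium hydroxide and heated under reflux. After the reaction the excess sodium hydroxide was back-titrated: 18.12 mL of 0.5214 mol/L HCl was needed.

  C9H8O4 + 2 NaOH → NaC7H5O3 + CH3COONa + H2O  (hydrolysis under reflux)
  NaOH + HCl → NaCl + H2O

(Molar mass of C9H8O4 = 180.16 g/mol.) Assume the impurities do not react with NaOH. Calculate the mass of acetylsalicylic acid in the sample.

n(NaOH) added = 0.03931 × 0.4404 = 0.01731 mol
n(HCl) used in back-titration = 0.01812 × 0.5214 = 9.448 × 10^-3 mol
n(NaOH) left over = 9.448 × 10^-3 mol (1:1 ratio)
n(NaOH) consumed by analyte = 0.01731 − 9.448 × 10^-3 = 7.864 × 10^-3 mol
From the 1:2 ratio, n(C9H8O4) = 1/2 × 7.864 × 10^-3 = 3.932 × 10^-3 mol
mass of C9H8O4 = 3.932 × 10^-3 × 180.16 = 0.7084 g

0.7084 g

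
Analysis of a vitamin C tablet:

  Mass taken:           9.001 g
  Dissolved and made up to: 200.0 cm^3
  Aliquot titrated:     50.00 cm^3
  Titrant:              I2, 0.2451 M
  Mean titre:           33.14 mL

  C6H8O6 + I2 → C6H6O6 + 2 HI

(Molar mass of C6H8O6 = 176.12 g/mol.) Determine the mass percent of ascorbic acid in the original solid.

n(I2) per titration = 0.03314 × 0.2451 = 8.123 × 10^-3 mol
n(C6H8O6) in each aliquot = 8.123 × 10^-3 mol (1:1 ratio)
n(C6H8O6) in the whole flask = 8.123 × 10^-3 × 200.0/50.00 = 0.03249 mol
mass of C6H8O6 = 0.03249 × 176.12 = 5.722 g
% C6H8O6 = 5.722 / 9.001 × 100 = 63.57 %

63.57 %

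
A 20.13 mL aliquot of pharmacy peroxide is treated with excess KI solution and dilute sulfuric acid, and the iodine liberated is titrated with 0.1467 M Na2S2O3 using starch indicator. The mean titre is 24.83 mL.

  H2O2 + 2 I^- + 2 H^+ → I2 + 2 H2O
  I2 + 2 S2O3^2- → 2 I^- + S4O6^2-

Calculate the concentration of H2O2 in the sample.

n(S2O3^2-) = 0.02483 × 0.1467 = 3.643 × 10^-3 mol
n(I2) = n(S2O3^2-)/2 = 1.821 × 10^-3 mol
n(H2O2) in the aliquot = 1.821 × 10^-3 mol (1:1 ratio)
[H2O2] = 1.821 × 10^-3 / 0.02013 = 0.09048 mol/L

0.09048 M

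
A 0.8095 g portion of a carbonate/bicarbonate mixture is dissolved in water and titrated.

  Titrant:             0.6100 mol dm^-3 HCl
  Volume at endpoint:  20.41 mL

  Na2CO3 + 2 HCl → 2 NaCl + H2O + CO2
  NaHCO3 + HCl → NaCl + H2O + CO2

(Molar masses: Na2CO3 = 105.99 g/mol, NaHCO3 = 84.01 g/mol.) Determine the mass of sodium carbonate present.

0.4040 g

n(HCl) = 0.02041 × 0.6100 = 0.01245 mol
Let x = n(Na2CO3), y = n(NaHCO3).
Titrant: 2x + 1y = 0.01245;  mass: 105.99x + 84.01y = 0.8095
Solving, x = 3.812 × 10^-3 mol, y = 4.827 × 10^-3 mol
mass of Na2CO3 = 3.812 × 10^-3 × 105.99 = 0.4040 g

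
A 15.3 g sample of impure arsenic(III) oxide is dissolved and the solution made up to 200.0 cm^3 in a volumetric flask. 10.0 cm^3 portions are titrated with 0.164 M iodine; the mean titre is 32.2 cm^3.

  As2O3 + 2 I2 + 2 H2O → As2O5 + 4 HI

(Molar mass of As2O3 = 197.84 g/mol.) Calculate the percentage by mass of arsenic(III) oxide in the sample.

n(I2) per titration = 0.0322 × 0.164 = 5.28 × 10^-3 mol
From the 1:2 ratio, n(As2O3) in each aliquot = 1/2 × 5.28 × 10^-3 = 2.64 × 10^-3 mol
n(As2O3) in the whole flask = 2.64 × 10^-3 × 200.0/10.0 = 0.0528 mol
mass of As2O3 = 0.0528 × 197.84 = 10.4 g
% As2O3 = 10.4 / 15.3 × 100 = 68.3 %

68.3 %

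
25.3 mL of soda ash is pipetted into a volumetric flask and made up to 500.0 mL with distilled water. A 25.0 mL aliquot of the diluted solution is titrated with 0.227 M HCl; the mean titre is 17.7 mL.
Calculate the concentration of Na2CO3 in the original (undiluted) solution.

Na2CO3 + 2 HCl → 2 NaCl + H2O + CO2
n(HCl) = 0.0177 × 0.227 = 4.02 × 10^-3 mol
From the 1:2 ratio, n(Na2CO3) in the aliquot = 1/2 × 4.02 × 10^-3 = 2.01 × 10^-3 mol
[Na2CO3]_dilute = 2.01 × 10^-3 / 0.0250 = 0.0804 mol/L
Dilution factor = 500.0 / 25.3 = 19.76
[Na2CO3]_stock = 0.0804 × 19.76 = 1.59 mol/L

1.59 M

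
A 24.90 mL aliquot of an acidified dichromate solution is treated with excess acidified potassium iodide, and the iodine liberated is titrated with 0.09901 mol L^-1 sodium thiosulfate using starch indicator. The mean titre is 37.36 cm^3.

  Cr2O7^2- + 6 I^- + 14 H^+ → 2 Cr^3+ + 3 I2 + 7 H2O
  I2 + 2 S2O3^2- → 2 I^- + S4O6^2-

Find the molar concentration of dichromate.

n(S2O3^2-) = 0.03736 × 0.09901 = 3.699 × 10^-3 mol
n(I2) = n(S2O3^2-)/2 = 1.850 × 10^-3 mol
From the 1:3 ratio, n(Cr2O7^2-) in the aliquot = 1/3 × 1.850 × 10^-3 = 6.165 × 10^-4 mol
[Cr2O7^2-] = 6.165 × 10^-4 / 0.02490 = 0.02476 mol/L

0.02476 mol/L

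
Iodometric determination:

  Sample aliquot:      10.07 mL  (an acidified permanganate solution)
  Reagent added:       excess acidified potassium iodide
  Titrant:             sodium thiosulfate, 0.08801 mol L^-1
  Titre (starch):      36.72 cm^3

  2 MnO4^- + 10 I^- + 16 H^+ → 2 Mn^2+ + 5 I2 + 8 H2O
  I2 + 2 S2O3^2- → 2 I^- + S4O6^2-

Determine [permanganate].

0.06419 mol/L

n(S2O3^2-) = 0.03672 × 0.08801 = 3.232 × 10^-3 mol
n(I2) = n(S2O3^2-)/2 = 1.616 × 10^-3 mol
From the 2:5 ratio, n(MnO4^-) in the aliquot = 2/5 × 1.616 × 10^-3 = 6.463 × 10^-4 mol
[MnO4^-] = 6.463 × 10^-4 / 0.01007 = 0.06419 mol/L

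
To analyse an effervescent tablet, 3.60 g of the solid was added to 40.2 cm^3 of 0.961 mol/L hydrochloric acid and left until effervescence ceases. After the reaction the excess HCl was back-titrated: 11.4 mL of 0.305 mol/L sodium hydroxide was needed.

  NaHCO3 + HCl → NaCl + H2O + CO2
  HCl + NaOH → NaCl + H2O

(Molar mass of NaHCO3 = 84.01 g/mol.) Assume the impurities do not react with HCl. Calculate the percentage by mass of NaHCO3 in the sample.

82.0 %

n(HCl) added = 0.0402 × 0.961 = 0.0386 mol
n(NaOH) used in back-titration = 0.0114 × 0.305 = 3.48 × 10^-3 mol
n(HCl) left over = 3.48 × 10^-3 mol (1:1 ratio)
n(HCl) consumed by analyte = 0.0386 − 3.48 × 10^-3 = 0.0352 mol
n(NaHCO3) = 0.0352 mol (1:1 ratio)
mass of NaHCO3 = 0.0352 × 84.01 = 2.95 g
% NaHCO3 = 2.95 / 3.60 × 100 = 82.0 %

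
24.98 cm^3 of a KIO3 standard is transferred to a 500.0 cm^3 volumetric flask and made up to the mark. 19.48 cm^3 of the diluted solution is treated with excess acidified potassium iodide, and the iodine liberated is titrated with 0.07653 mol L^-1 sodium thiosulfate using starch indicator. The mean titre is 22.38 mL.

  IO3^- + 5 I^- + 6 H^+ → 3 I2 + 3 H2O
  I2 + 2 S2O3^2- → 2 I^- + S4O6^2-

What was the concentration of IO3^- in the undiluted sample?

0.2933 mol/L

n(S2O3^2-) = 0.02238 × 0.07653 = 1.713 × 10^-3 mol
n(I2) = n(S2O3^2-)/2 = 8.564 × 10^-4 mol
From the 1:3 ratio, n(IO3^-) in the aliquot = 1/3 × 8.564 × 10^-4 = 2.855 × 10^-4 mol
[IO3^-]_dilute = 2.855 × 10^-4 / 0.01948 = 0.01465 mol/L
[IO3^-]_original = 0.01465 × 500.0/24.98 = 0.2933 mol/L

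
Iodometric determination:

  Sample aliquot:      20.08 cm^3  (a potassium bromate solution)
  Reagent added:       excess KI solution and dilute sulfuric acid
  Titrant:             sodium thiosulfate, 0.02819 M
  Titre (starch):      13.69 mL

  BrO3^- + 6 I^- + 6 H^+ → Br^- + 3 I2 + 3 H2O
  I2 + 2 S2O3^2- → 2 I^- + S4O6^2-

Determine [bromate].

0.003203 M

n(S2O3^2-) = 0.01369 × 0.02819 = 3.859 × 10^-4 mol
n(I2) = n(S2O3^2-)/2 = 1.930 × 10^-4 mol
From the 1:3 ratio, n(BrO3^-) in the aliquot = 1/3 × 1.930 × 10^-4 = 6.432 × 10^-5 mol
[BrO3^-] = 6.432 × 10^-5 / 0.02008 = 0.003203 mol/L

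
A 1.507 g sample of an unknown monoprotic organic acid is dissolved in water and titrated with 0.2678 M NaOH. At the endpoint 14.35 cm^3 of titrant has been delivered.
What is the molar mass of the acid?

392.1 g/mol

n(NaOH) = 0.01435 L × 0.2678 mol/L = 3.843 × 10^-3 mol
n(HA) = 3.843 × 10^-3 mol (1:1 ratio)
M = m / n = 1.507 g / 3.843 × 10^-3 mol = 392.1 g/mol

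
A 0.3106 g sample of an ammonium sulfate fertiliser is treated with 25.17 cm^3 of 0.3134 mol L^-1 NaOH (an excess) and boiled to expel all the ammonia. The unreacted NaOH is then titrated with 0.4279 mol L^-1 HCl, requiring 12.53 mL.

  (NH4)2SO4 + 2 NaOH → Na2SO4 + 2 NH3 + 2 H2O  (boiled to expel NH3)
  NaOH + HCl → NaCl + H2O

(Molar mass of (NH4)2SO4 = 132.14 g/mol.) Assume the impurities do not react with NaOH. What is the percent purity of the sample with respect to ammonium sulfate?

n(NaOH) added = 0.02517 × 0.3134 = 7.888 × 10^-3 mol
n(HCl) used in back-titration = 0.01253 × 0.4279 = 5.362 × 10^-3 mol
n(NaOH) left over = 5.362 × 10^-3 mol (1:1 ratio)
n(NaOH) consumed by analyte = 7.888 × 10^-3 − 5.362 × 10^-3 = 2.527 × 10^-3 mol
From the 1:2 ratio, n((NH4)2SO4) = 1/2 × 2.527 × 10^-3 = 1.263 × 10^-3 mol
mass of (NH4)2SO4 = 1.263 × 10^-3 × 132.14 = 0.1669 g
% (NH4)2SO4 = 0.1669 / 0.3106 × 100 = 53.75 %

53.75 %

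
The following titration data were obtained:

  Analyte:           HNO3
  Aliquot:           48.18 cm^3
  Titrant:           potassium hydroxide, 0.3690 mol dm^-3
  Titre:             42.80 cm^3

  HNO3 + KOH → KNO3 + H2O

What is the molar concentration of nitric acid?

0.3278 mol/L

n(KOH) = 0.04280 L × 0.3690 mol/L = 0.01579 mol
n(HNO3) = 0.01579 mol (1:1 mole ratio)
[HNO3] = 0.01579 mol / 0.04818 L = 0.3278 mol/L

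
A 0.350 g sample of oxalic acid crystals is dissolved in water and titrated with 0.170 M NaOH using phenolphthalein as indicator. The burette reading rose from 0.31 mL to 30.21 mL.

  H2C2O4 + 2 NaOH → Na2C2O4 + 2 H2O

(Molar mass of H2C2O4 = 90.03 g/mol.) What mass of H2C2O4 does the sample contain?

n(NaOH) = 0.0299 L × 0.170 mol/L = 5.08 × 10^-3 mol
From the 1:2 ratio, n(H2C2O4) = 1/2 × 5.08 × 10^-3 = 2.54 × 10^-3 mol
mass of H2C2O4 = 2.54 × 10^-3 × 90.03 g/mol = 0.229 g

0.229 g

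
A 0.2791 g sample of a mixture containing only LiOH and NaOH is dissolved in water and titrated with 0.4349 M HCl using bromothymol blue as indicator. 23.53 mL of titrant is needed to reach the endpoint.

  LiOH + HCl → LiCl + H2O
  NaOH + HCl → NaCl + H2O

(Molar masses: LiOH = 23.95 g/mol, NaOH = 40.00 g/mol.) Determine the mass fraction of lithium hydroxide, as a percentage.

69.63 %

n(HCl) = 0.02353 × 0.4349 = 0.01023 mol
Let x = n(LiOH), y = n(NaOH).
Titrant: 1x + 1y = 0.01023;  mass: 23.95x + 40.00y = 0.2791
Solving, x = 8.114 × 10^-3 mol, y = 2.119 × 10^-3 mol
mass of LiOH = 8.114 × 10^-3 × 23.95 = 0.1943 g
% LiOH = 0.1943 / 0.2791 × 100 = 69.63 %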